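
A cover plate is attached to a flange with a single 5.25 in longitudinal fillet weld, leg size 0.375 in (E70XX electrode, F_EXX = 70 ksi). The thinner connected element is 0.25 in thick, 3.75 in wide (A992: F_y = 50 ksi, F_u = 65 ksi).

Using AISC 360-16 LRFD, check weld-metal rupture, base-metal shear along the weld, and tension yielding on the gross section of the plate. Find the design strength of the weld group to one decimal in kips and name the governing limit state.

38.4 kips (base-metal shear governs)

Weld metal: throat = 0.707×0.375 = 0.26513 in, L = 5.25 in. φR_n = 0.75 × 0.6 × 70 × 0.26513 × 5.25 = 43.8 kips.
Base metal shear (0.25 in plate): yield φR_n = 1.0×0.6×50×0.25×5.25 = 39.4 kips; rupture φR_n = 0.75×0.6×65×0.25×5.25 = 38.4 kips; take 38.4 kips (rupture).
Tension yield (gross): A_g = 3.75×0.25 = 0.9375 in². φR_n = 0.90 × 50 × 0.9375 = 42.2 kips.
Governing: min(43.8, 38.4, 42.2) = 38.4 kips → base-metal shear.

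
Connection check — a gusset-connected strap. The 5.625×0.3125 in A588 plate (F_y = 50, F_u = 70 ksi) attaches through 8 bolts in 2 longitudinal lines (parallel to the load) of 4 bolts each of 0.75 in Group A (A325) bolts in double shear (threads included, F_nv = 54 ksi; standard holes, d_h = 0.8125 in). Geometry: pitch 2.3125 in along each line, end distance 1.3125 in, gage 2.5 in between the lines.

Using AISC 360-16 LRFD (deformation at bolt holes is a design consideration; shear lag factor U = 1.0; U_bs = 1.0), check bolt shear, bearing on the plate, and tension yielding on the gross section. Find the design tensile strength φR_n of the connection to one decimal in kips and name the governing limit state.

Bolt shear: A_b = π(0.75)²/4 = 0.44179 in². φR_n = 0.75 × 54 × 0.44179 × 8 × 2 = 286.3 kips.
Bearing (0.3125 in plate, F_u = 70 ksi): end bolts L_c = 1.3125 − 0.8125/2 = 0.90625, R_n = min(1.2×0.90625×0.3125×70, 2.4×0.75×0.3125×70) = 23.789 kips/bolt; interior L_c = 2.3125 − 0.8125 = 1.5, R_n = 39.375 kips/bolt. φR_n = 0.75 × (2×23.789 + 6×39.375) = 212.9 kips.
Tension yield (gross): A_g = 5.625×0.3125 = 1.7578 in². φR_n = 0.90 × 50 × 1.7578 = 79.1 kips.
Governing: min(286.3, 212.9, 79.1) = 79.1 kips → gross-section yield.

79.1 kips (gross-section yield governs)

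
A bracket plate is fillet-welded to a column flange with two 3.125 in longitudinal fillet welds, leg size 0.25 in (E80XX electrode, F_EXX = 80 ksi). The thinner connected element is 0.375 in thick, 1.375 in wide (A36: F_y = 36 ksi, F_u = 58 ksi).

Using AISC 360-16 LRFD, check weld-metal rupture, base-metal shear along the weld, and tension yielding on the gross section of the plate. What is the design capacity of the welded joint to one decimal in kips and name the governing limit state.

16.7 kips (gross-section yield governs)

Weld metal: throat = 0.707×0.25 = 0.17675 in, L = 2×3.125 = 6.25 in. φR_n = 0.75 × 0.6 × 80 × 0.17675 × 6.25 = 39.8 kips.
Base metal shear (0.375 in plate): yield φR_n = 1.0×0.6×36×0.375×6.25 = 50.6 kips; rupture φR_n = 0.75×0.6×58×0.375×6.25 = 61.2 kips; take 50.6 kips (yield).
Tension yield (gross): A_g = 1.375×0.375 = 0.51563 in². φR_n = 0.90 × 36 × 0.51563 = 16.7 kips.
Governing: min(39.8, 50.6, 16.7) = 16.7 kips → gross-section yield.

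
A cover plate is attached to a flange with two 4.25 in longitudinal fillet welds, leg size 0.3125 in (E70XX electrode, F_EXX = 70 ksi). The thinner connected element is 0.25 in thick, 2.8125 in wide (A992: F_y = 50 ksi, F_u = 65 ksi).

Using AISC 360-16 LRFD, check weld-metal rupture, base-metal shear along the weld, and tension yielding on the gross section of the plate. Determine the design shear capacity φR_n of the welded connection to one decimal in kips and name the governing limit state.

Weld metal: throat = 0.707×0.3125 = 0.22094 in, L = 2×4.25 = 8.5 in. φR_n = 0.75 × 0.6 × 70 × 0.22094 × 8.5 = 59.2 kips.
Base metal shear (0.25 in plate): yield φR_n = 1.0×0.6×50×0.25×8.5 = 63.8 kips; rupture φR_n = 0.75×0.6×65×0.25×8.5 = 62.2 kips; take 62.2 kips (rupture).
Tension yield (gross): A_g = 2.8125×0.25 = 0.70313 in². φR_n = 0.90 × 50 × 0.70313 = 31.6 kips.
Governing: min(59.2, 62.2, 31.6) = 31.6 kips → gross-section yield.

31.6 kips (gross-section yield governs)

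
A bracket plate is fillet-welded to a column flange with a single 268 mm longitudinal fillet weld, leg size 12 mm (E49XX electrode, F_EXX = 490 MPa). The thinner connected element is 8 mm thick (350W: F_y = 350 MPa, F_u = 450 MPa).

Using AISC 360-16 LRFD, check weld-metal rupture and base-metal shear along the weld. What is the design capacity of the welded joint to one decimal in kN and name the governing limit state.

Weld metal: throat = 0.707×12 = 8.484 mm, L = 268 mm. φR_n = 0.75 × 0.6 × 490 × 8.484 × 268 = 501.4 kN.
Base metal shear (8 mm plate): yield φR_n = 1.0×0.6×350×8×268 = 450.2 kN; rupture φR_n = 0.75×0.6×450×8×268 = 434.2 kN; take 434.2 kN (rupture).
Governing: min(501.4, 434.2) = 434.2 kN → base-metal shear.

434.2 kN (base-metal shear governs)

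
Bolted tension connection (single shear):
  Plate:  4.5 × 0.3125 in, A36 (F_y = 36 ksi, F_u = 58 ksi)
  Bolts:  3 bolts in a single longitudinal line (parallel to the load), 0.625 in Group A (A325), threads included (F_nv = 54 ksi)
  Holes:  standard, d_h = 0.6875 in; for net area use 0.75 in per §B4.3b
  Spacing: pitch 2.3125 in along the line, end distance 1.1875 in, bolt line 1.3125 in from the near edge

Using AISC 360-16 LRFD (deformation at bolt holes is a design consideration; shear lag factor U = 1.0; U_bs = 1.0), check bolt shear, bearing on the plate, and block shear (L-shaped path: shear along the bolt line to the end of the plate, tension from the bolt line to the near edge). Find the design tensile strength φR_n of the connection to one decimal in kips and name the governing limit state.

Bolt shear: A_b = π(0.625)²/4 = 0.3068 in². φR_n = 0.75 × 54 × 0.3068 × 3 × 1 = 37.3 kips.
Bearing (0.3125 in plate, F_u = 58 ksi): end bolts L_c = 1.1875 − 0.6875/2 = 0.84375, R_n = min(1.2×0.84375×0.3125×58, 2.4×0.625×0.3125×58) = 18.352 kips/bolt; interior L_c = 2.3125 − 0.6875 = 1.625, R_n = 27.188 kips/bolt. φR_n = 0.75 × (1×18.352 + 2×27.188) = 54.5 kips.
Block shear: shear path 1×[1.1875+2×2.3125] = 1×5.8125 in, A_gv = 1.8164, A_nv = 1×(5.8125 − 2.5×0.75)×0.3125 = 1.2305 in²; tension to near edge: (1.3125 − 0.5×0.75)×0.3125 = 0.29297 in². R_n = min(0.6×58×1.2305, 0.6×36×1.8164) + 1.0×58×0.29297 = min(42.821, 39.234) + 16.992 = 56.226 kips. φR_n = 0.75 × 56.226 = 42.2 kips.
Governing: min(37.3, 54.5, 42.2) = 37.3 kips → bolt shear.

37.3 kips (bolt shear governs)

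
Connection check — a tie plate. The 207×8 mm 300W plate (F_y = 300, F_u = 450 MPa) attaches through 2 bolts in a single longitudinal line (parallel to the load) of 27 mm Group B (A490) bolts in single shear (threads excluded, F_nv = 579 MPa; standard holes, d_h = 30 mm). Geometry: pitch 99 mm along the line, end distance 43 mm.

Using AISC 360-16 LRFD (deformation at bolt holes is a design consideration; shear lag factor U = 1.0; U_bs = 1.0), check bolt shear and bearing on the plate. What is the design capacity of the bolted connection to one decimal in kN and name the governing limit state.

Bolt shear: A_b = π(27)²/4 = 572.56 mm². φR_n = 0.75 × 579 × 572.56 × 2 × 1 = 497.3 kN.
Bearing (8 mm plate, F_u = 450 MPa): end bolts L_c = 43 − 30/2 = 28, R_n = min(1.2×28×8×450, 2.4×27×8×450) = 120.96 kN/bolt; interior L_c = 99 − 30 = 69, R_n = 233.28 kN/bolt. φR_n = 0.75 × (1×120.96 + 1×233.28) = 265.7 kN.
Governing: min(497.3, 265.7) = 265.7 kN → bearing.

265.7 kN (bearing governs)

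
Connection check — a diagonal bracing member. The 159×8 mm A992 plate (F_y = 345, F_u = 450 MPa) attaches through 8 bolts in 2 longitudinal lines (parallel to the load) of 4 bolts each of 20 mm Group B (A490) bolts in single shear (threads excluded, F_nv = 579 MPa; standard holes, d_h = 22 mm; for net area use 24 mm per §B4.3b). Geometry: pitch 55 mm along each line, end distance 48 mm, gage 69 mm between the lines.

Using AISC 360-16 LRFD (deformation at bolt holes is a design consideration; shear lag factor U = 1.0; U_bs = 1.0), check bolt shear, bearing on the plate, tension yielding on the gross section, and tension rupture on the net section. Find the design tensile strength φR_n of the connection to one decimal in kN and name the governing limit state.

299.7 kN (net-section rupture governs)

Bolt shear: A_b = π(20)²/4 = 314.16 mm². φR_n = 0.75 × 579 × 314.16 × 8 × 1 = 1091.4 kN.
Bearing (8 mm plate, F_u = 450 MPa): end bolts L_c = 48 − 22/2 = 37, R_n = min(1.2×37×8×450, 2.4×20×8×450) = 159.84 kN/bolt; interior L_c = 55 − 22 = 33, R_n = 142.56 kN/bolt. φR_n = 0.75 × (2×159.84 + 6×142.56) = 881.3 kN.
Tension yield (gross): A_g = 159×8 = 1272 mm². φR_n = 0.90 × 345 × 1272 = 395.0 kN.
Tension rupture (net): A_n = (159 − 2×24)×8 = 888 mm² (U = 1.0, A_e = A_n). φR_n = 0.75 × 450 × 888 = 299.7 kN.
Governing: min(1091.4, 881.3, 395.0, 299.7) = 299.7 kN → net-section rupture.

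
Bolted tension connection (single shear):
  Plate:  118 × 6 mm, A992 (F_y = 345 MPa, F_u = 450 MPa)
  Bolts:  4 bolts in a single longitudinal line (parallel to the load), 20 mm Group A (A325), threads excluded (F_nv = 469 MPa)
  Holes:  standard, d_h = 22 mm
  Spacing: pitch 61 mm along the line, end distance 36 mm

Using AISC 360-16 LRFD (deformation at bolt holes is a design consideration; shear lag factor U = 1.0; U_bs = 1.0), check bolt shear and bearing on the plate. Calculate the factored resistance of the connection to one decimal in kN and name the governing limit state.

345.1 kN (bearing governs)

Bolt shear: A_b = π(20)²/4 = 314.16 mm². φR_n = 0.75 × 469 × 314.16 × 4 × 1 = 442.0 kN.
Bearing (6 mm plate, F_u = 450 MPa): end bolts L_c = 36 − 22/2 = 25, R_n = min(1.2×25×6×450, 2.4×20×6×450) = 81 kN/bolt; interior L_c = 61 − 22 = 39, R_n = 126.36 kN/bolt. φR_n = 0.75 × (1×81 + 3×126.36) = 345.1 kN.
Governing: min(442.0, 345.1) = 345.1 kN → bearing.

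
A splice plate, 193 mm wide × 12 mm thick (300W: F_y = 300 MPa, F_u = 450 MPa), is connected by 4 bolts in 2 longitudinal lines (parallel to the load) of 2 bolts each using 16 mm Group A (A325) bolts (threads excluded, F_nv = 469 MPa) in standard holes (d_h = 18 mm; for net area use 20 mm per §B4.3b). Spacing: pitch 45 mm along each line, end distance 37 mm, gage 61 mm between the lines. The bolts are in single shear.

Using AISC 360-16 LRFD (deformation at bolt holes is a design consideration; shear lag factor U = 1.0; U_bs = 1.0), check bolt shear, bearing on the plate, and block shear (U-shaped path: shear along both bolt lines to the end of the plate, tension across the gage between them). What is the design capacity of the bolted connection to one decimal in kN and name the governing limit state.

Bolt shear: A_b = π(16)²/4 = 201.06 mm². φR_n = 0.75 × 469 × 201.06 × 4 × 1 = 282.9 kN.
Bearing (12 mm plate, F_u = 450 MPa): end bolts L_c = 37 − 18/2 = 28, R_n = min(1.2×28×12×450, 2.4×16×12×450) = 181.44 kN/bolt; interior L_c = 45 − 18 = 27, R_n = 174.96 kN/bolt. φR_n = 0.75 × (2×181.44 + 2×174.96) = 534.6 kN.
Block shear: shear path 2×[37+1×45] = 2×82 mm, A_gv = 1968, A_nv = 2×(82 − 1.5×20)×12 = 1248 mm²; tension across gage: (61 − 1×20)×12 = 492 mm². R_n = min(0.6×450×1248, 0.6×300×1968) + 1.0×450×492 = min(336.96, 354.24) + 221.4 = 558.36 kN. φR_n = 0.75 × 558.36 = 418.8 kN.
Governing: min(282.9, 534.6, 418.8) = 282.9 kN → bolt shear.

282.9 kN (bolt shear governs)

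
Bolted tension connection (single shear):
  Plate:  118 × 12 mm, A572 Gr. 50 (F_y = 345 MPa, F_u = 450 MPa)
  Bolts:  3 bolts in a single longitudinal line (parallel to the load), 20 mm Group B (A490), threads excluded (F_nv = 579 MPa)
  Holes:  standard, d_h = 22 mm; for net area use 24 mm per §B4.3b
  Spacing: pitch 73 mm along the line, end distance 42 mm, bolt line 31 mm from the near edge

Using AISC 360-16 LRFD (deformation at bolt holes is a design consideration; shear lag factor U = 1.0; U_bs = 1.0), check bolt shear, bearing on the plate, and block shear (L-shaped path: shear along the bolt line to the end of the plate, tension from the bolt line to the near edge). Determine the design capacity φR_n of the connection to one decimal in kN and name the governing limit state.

388.0 kN (block shear governs)

Bolt shear: A_b = π(20)²/4 = 314.16 mm². φR_n = 0.75 × 579 × 314.16 × 3 × 1 = 409.3 kN.
Bearing (12 mm plate, F_u = 450 MPa): end bolts L_c = 42 − 22/2 = 31, R_n = min(1.2×31×12×450, 2.4×20×12×450) = 200.88 kN/bolt; interior L_c = 73 − 22 = 51, R_n = 259.2 kN/bolt. φR_n = 0.75 × (1×200.88 + 2×259.2) = 539.5 kN.
Block shear: shear path 1×[42+2×73] = 1×188 mm, A_gv = 2256, A_nv = 1×(188 − 2.5×24)×12 = 1536 mm²; tension to near edge: (31 − 0.5×24)×12 = 228 mm². R_n = min(0.6×450×1536, 0.6×345×2256) + 1.0×450×228 = min(414.72, 466.99) + 102.6 = 517.32 kN. φR_n = 0.75 × 517.32 = 388.0 kN.
Governing: min(409.3, 539.5, 388.0) = 388.0 kN → block shear.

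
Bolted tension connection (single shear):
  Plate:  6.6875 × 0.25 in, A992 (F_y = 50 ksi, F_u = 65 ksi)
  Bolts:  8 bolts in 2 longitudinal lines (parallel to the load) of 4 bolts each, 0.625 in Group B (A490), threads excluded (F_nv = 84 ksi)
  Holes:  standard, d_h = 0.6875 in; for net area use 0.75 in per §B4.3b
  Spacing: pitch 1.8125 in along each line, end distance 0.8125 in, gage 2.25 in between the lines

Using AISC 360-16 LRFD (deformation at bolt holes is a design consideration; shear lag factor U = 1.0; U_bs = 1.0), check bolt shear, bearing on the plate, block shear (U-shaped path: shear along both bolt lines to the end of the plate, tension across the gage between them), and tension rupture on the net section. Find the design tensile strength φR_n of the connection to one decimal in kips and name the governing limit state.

Bolt shear: A_b = π(0.625)²/4 = 0.3068 in². φR_n = 0.75 × 84 × 0.3068 × 8 × 1 = 154.6 kips.
Bearing (0.25 in plate, F_u = 65 ksi): end bolts L_c = 0.8125 − 0.6875/2 = 0.46875, R_n = min(1.2×0.46875×0.25×65, 2.4×0.625×0.25×65) = 9.1406 kips/bolt; interior L_c = 1.8125 − 0.6875 = 1.125, R_n = 21.938 kips/bolt. φR_n = 0.75 × (2×9.1406 + 6×21.938) = 112.4 kips.
Block shear: shear path 2×[0.8125+3×1.8125] = 2×6.25 in, A_gv = 3.125, A_nv = 2×(6.25 − 3.5×0.75)×0.25 = 1.8125 in²; tension across gage: (2.25 − 1×0.75)×0.25 = 0.375 in². R_n = min(0.6×65×1.8125, 0.6×50×3.125) + 1.0×65×0.375 = min(70.688, 93.75) + 24.375 = 95.063 kips. φR_n = 0.75 × 95.063 = 71.3 kips.
Tension rupture (net): A_n = (6.6875 − 2×0.75)×0.25 = 1.2969 in² (U = 1.0, A_e = A_n). φR_n = 0.75 × 65 × 1.2969 = 63.2 kips.
Governing: min(154.6, 112.4, 71.3, 63.2) = 63.2 kips → net-section rupture.

63.2 kips (net-section rupture governs)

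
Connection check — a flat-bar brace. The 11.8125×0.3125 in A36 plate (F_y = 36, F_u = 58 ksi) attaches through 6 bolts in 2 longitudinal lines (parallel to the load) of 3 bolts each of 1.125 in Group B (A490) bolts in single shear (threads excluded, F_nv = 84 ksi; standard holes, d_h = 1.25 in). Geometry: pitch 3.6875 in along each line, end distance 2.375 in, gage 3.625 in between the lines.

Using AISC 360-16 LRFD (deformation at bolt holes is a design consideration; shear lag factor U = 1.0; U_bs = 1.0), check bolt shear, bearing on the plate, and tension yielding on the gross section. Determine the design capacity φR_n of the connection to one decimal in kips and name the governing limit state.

119.6 kips (gross-section yield governs)

Bolt shear: A_b = π(1.125)²/4 = 0.99402 in². φR_n = 0.75 × 84 × 0.99402 × 6 × 1 = 375.7 kips.
Bearing (0.3125 in plate, F_u = 58 ksi): end bolts L_c = 2.375 − 1.25/2 = 1.75, R_n = min(1.2×1.75×0.3125×58, 2.4×1.125×0.3125×58) = 38.063 kips/bolt; interior L_c = 3.6875 − 1.25 = 2.4375, R_n = 48.938 kips/bolt. φR_n = 0.75 × (2×38.063 + 4×48.938) = 203.9 kips.
Tension yield (gross): A_g = 11.8125×0.3125 = 3.6914 in². φR_n = 0.90 × 36 × 3.6914 = 119.6 kips.
Governing: min(375.7, 203.9, 119.6) = 119.6 kips → gross-section yield.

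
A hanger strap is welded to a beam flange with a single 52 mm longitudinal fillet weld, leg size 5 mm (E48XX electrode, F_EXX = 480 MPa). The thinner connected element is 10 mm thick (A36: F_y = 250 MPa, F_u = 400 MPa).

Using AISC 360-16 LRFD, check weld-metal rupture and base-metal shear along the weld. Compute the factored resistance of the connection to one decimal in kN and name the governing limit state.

Weld metal: throat = 0.707×5 = 3.535 mm, L = 52 mm. φR_n = 0.75 × 0.6 × 480 × 3.535 × 52 = 39.7 kN.
Base metal shear (10 mm plate): yield φR_n = 1.0×0.6×250×10×52 = 78.0 kN; rupture φR_n = 0.75×0.6×400×10×52 = 93.6 kN; take 78.0 kN (yield).
Governing: min(39.7, 78.0) = 39.7 kN → weld metal.

39.7 kN (weld metal governs)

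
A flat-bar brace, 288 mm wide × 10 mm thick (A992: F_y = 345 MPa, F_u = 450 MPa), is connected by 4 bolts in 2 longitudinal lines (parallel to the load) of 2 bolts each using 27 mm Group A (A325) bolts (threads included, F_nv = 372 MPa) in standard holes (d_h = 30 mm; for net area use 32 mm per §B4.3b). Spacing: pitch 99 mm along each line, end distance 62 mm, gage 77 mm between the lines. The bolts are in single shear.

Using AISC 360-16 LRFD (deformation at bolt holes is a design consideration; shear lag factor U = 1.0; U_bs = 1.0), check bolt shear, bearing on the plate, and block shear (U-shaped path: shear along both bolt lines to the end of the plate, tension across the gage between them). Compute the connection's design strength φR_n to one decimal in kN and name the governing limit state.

Bolt shear: A_b = π(27)²/4 = 572.56 mm². φR_n = 0.75 × 372 × 572.56 × 4 × 1 = 639.0 kN.
Bearing (10 mm plate, F_u = 450 MPa): end bolts L_c = 62 − 30/2 = 47, R_n = min(1.2×47×10×450, 2.4×27×10×450) = 253.8 kN/bolt; interior L_c = 99 − 30 = 69, R_n = 291.6 kN/bolt. φR_n = 0.75 × (2×253.8 + 2×291.6) = 818.1 kN.
Block shear: shear path 2×[62+1×99] = 2×161 mm, A_gv = 3220, A_nv = 2×(161 − 1.5×32)×10 = 2260 mm²; tension across gage: (77 − 1×32)×10 = 450 mm². R_n = min(0.6×450×2260, 0.6×345×3220) + 1.0×450×450 = min(610.2, 666.54) + 202.5 = 812.7 kN. φR_n = 0.75 × 812.7 = 609.5 kN.
Governing: min(639.0, 818.1, 609.5) = 609.5 kN → block shear.

609.5 kN (block shear governs)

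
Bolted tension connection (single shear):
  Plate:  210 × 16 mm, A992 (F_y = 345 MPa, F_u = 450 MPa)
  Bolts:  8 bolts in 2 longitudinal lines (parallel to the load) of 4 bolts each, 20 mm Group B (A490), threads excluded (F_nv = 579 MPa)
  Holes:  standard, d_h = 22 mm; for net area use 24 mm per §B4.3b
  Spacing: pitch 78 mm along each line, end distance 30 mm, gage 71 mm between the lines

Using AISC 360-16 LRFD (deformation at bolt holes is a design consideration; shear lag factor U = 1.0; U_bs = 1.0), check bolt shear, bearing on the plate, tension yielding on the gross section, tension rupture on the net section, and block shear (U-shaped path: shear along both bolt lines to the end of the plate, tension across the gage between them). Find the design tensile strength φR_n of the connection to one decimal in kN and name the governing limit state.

874.8 kN (net-section rupture governs)

Bolt shear: A_b = π(20)²/4 = 314.16 mm². φR_n = 0.75 × 579 × 314.16 × 8 × 1 = 1091.4 kN.
Bearing (16 mm plate, F_u = 450 MPa): end bolts L_c = 30 − 22/2 = 19, R_n = min(1.2×19×16×450, 2.4×20×16×450) = 164.16 kN/bolt; interior L_c = 78 − 22 = 56, R_n = 345.6 kN/bolt. φR_n = 0.75 × (2×164.16 + 6×345.6) = 1801.4 kN.
Tension yield (gross): A_g = 210×16 = 3360 mm². φR_n = 0.90 × 345 × 3360 = 1043.3 kN.
Tension rupture (net): A_n = (210 − 2×24)×16 = 2592 mm² (U = 1.0, A_e = A_n). φR_n = 0.75 × 450 × 2592 = 874.8 kN.
Block shear: shear path 2×[30+3×78] = 2×264 mm, A_gv = 8448, A_nv = 2×(264 − 3.5×24)×16 = 5760 mm²; tension across gage: (71 − 1×24)×16 = 752 mm². R_n = min(0.6×450×5760, 0.6×345×8448) + 1.0×450×752 = min(1555.2, 1748.7) + 338.4 = 1893.6 kN. φR_n = 0.75 × 1893.6 = 1420.2 kN.
Governing: min(1091.4, 1801.4, 1043.3, 874.8, 1420.2) = 874.8 kN → net-section rupture.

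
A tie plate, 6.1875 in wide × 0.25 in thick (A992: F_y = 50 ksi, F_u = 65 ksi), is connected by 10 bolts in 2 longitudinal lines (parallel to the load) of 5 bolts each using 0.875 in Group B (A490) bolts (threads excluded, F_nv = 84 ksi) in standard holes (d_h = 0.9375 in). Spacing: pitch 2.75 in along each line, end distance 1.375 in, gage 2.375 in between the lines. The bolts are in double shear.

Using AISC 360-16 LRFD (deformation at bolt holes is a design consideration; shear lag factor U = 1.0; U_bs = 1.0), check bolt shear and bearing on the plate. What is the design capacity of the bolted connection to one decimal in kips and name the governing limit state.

231.3 kips (bearing governs)

Bolt shear: A_b = π(0.875)²/4 = 0.60132 in². φR_n = 0.75 × 84 × 0.60132 × 10 × 2 = 757.7 kips.
Bearing (0.25 in plate, F_u = 65 ksi): end bolts L_c = 1.375 − 0.9375/2 = 0.90625, R_n = min(1.2×0.90625×0.25×65, 2.4×0.875×0.25×65) = 17.672 kips/bolt; interior L_c = 2.75 − 0.9375 = 1.8125, R_n = 34.125 kips/bolt. φR_n = 0.75 × (2×17.672 + 8×34.125) = 231.3 kips.
Governing: min(757.7, 231.3) = 231.3 kips → bearing.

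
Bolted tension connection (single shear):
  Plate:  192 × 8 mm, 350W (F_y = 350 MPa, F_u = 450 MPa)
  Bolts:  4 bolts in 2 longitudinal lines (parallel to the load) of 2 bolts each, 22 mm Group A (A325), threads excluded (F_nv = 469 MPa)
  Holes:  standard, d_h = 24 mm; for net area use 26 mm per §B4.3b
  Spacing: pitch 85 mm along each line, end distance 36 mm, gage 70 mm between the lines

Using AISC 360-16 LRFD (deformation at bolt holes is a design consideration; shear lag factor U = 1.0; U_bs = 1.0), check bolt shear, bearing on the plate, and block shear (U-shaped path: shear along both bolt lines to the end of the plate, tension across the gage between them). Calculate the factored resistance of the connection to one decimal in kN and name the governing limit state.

384.5 kN (block shear governs)

Bolt shear: A_b = π(22)²/4 = 380.13 mm². φR_n = 0.75 × 469 × 380.13 × 4 × 1 = 534.8 kN.
Bearing (8 mm plate, F_u = 450 MPa): end bolts L_c = 36 − 24/2 = 24, R_n = min(1.2×24×8×450, 2.4×22×8×450) = 103.68 kN/bolt; interior L_c = 85 − 24 = 61, R_n = 190.08 kN/bolt. φR_n = 0.75 × (2×103.68 + 2×190.08) = 440.6 kN.
Block shear: shear path 2×[36+1×85] = 2×121 mm, A_gv = 1936, A_nv = 2×(121 − 1.5×26)×8 = 1312 mm²; tension across gage: (70 − 1×26)×8 = 352 mm². R_n = min(0.6×450×1312, 0.6×350×1936) + 1.0×450×352 = min(354.24, 406.56) + 158.4 = 512.64 kN. φR_n = 0.75 × 512.64 = 384.5 kN.
Governing: min(534.8, 440.6, 384.5) = 384.5 kN → block shear.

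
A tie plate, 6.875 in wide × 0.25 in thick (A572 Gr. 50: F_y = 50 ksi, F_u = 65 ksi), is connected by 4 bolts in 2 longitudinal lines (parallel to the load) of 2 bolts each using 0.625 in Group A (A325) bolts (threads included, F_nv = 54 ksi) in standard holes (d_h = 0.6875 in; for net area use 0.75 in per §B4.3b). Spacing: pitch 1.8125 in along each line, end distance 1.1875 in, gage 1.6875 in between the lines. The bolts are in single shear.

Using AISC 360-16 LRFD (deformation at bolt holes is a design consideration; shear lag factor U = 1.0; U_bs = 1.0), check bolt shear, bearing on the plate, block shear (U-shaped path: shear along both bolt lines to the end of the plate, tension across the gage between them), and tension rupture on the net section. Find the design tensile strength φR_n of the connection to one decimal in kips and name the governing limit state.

38.8 kips (block shear governs)

Bolt shear: A_b = π(0.625)²/4 = 0.3068 in². φR_n = 0.75 × 54 × 0.3068 × 4 × 1 = 49.7 kips.
Bearing (0.25 in plate, F_u = 65 ksi): end bolts L_c = 1.1875 − 0.6875/2 = 0.84375, R_n = min(1.2×0.84375×0.25×65, 2.4×0.625×0.25×65) = 16.453 kips/bolt; interior L_c = 1.8125 − 0.6875 = 1.125, R_n = 21.938 kips/bolt. φR_n = 0.75 × (2×16.453 + 2×21.938) = 57.6 kips.
Block shear: shear path 2×[1.1875+1×1.8125] = 2×3 in, A_gv = 1.5, A_nv = 2×(3 − 1.5×0.75)×0.25 = 0.9375 in²; tension across gage: (1.6875 − 1×0.75)×0.25 = 0.23438 in². R_n = min(0.6×65×0.9375, 0.6×50×1.5) + 1.0×65×0.23438 = min(36.563, 45) + 15.235 = 51.798 kips. φR_n = 0.75 × 51.798 = 38.8 kips.
Tension rupture (net): A_n = (6.875 − 2×0.75)×0.25 = 1.3438 in² (U = 1.0, A_e = A_n). φR_n = 0.75 × 65 × 1.3438 = 65.5 kips.
Governing: min(49.7, 57.6, 38.8, 65.5) = 38.8 kips → block shear.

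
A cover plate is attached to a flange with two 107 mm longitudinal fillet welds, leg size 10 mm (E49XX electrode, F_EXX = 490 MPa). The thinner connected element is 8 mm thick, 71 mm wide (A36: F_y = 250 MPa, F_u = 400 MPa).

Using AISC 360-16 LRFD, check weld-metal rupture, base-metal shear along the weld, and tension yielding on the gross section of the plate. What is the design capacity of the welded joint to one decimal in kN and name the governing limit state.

127.8 kN (gross-section yield governs)

Weld metal: throat = 0.707×10 = 7.07 mm, L = 2×107 = 214 mm. φR_n = 0.75 × 0.6 × 490 × 7.07 × 214 = 333.6 kN.
Base metal shear (8 mm plate): yield φR_n = 1.0×0.6×250×8×214 = 256.8 kN; rupture φR_n = 0.75×0.6×400×8×214 = 308.2 kN; take 256.8 kN (yield).
Tension yield (gross): A_g = 71×8 = 568 mm². φR_n = 0.90 × 250 × 568 = 127.8 kN.
Governing: min(333.6, 256.8, 127.8) = 127.8 kN → gross-section yield.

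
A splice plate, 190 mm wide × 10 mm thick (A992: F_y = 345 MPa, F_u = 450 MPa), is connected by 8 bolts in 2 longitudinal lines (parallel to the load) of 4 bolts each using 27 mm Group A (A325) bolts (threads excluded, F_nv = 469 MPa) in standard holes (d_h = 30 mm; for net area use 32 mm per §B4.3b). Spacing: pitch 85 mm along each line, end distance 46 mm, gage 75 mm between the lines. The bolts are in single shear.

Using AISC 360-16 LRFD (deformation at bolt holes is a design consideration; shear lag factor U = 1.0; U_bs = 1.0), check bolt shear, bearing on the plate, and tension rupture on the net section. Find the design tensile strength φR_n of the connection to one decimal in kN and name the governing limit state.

425.3 kN (net-section rupture governs)

Bolt shear: A_b = π(27)²/4 = 572.56 mm². φR_n = 0.75 × 469 × 572.56 × 8 × 1 = 1611.2 kN.
Bearing (10 mm plate, F_u = 450 MPa): end bolts L_c = 46 − 30/2 = 31, R_n = min(1.2×31×10×450, 2.4×27×10×450) = 167.4 kN/bolt; interior L_c = 85 − 30 = 55, R_n = 291.6 kN/bolt. φR_n = 0.75 × (2×167.4 + 6×291.6) = 1563.3 kN.
Tension rupture (net): A_n = (190 − 2×32)×10 = 1260 mm² (U = 1.0, A_e = A_n). φR_n = 0.75 × 450 × 1260 = 425.3 kN.
Governing: min(1611.2, 1563.3, 425.3) = 425.3 kN → net-section rupture.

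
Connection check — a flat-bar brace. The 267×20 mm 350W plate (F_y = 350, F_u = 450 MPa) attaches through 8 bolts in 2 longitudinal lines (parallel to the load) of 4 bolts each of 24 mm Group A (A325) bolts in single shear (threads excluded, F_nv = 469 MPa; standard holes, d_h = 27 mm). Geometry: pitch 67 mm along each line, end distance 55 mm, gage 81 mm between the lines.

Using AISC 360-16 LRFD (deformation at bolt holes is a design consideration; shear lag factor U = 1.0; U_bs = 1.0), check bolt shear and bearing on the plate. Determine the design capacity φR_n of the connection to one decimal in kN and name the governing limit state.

Bolt shear: A_b = π(24)²/4 = 452.39 mm². φR_n = 0.75 × 469 × 452.39 × 8 × 1 = 1273.0 kN.
Bearing (20 mm plate, F_u = 450 MPa): end bolts L_c = 55 − 27/2 = 41.5, R_n = min(1.2×41.5×20×450, 2.4×24×20×450) = 448.2 kN/bolt; interior L_c = 67 − 27 = 40, R_n = 432 kN/bolt. φR_n = 0.75 × (2×448.2 + 6×432) = 2616.3 kN.
Governing: min(1273.0, 2616.3) = 1273.0 kN → bolt shear.

1273.0 kN (bolt shear governs)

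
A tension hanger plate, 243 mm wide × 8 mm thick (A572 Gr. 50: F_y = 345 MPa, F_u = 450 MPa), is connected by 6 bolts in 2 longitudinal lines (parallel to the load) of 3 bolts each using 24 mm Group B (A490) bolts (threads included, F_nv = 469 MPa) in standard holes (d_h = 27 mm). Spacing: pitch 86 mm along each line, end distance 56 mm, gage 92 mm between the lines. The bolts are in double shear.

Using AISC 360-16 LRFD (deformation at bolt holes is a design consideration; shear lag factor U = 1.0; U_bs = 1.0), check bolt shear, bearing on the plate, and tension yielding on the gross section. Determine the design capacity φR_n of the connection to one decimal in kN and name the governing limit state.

Bolt shear: A_b = π(24)²/4 = 452.39 mm². φR_n = 0.75 × 469 × 452.39 × 6 × 2 = 1909.5 kN.
Bearing (8 mm plate, F_u = 450 MPa): end bolts L_c = 56 − 27/2 = 42.5, R_n = min(1.2×42.5×8×450, 2.4×24×8×450) = 183.6 kN/bolt; interior L_c = 86 − 27 = 59, R_n = 207.36 kN/bolt. φR_n = 0.75 × (2×183.6 + 4×207.36) = 897.5 kN.
Tension yield (gross): A_g = 243×8 = 1944 mm². φR_n = 0.90 × 345 × 1944 = 603.6 kN.
Governing: min(1909.5, 897.5, 603.6) = 603.6 kN → gross-section yield.

603.6 kN (gross-section yield governs)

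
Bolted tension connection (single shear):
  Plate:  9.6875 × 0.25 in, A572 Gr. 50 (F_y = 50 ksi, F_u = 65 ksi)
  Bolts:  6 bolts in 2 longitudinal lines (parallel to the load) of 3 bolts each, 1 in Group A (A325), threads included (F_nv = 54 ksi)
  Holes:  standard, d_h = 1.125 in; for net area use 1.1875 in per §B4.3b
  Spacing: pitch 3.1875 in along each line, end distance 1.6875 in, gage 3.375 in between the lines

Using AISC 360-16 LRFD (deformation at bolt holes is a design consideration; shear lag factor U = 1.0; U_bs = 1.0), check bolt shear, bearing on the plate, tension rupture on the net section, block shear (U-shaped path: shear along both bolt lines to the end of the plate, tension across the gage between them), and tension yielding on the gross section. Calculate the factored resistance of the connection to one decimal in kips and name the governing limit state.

89.1 kips (net-section rupture governs)

Bolt shear: A_b = π(1)²/4 = 0.7854 in². φR_n = 0.75 × 54 × 0.7854 × 6 × 1 = 190.9 kips.
Bearing (0.25 in plate, F_u = 65 ksi): end bolts L_c = 1.6875 − 1.125/2 = 1.125, R_n = min(1.2×1.125×0.25×65, 2.4×1×0.25×65) = 21.938 kips/bolt; interior L_c = 3.1875 − 1.125 = 2.0625, R_n = 39 kips/bolt. φR_n = 0.75 × (2×21.938 + 4×39) = 149.9 kips.
Tension rupture (net): A_n = (9.6875 − 2×1.1875)×0.25 = 1.8281 in² (U = 1.0, A_e = A_n). φR_n = 0.75 × 65 × 1.8281 = 89.1 kips.
Block shear: shear path 2×[1.6875+2×3.1875] = 2×8.0625 in, A_gv = 4.0313, A_nv = 2×(8.0625 − 2.5×1.1875)×0.25 = 2.5469 in²; tension across gage: (3.375 − 1×1.1875)×0.25 = 0.54688 in². R_n = min(0.6×65×2.5469, 0.6×50×4.0313) + 1.0×65×0.54688 = min(99.329, 120.94) + 35.547 = 134.88 kips. φR_n = 0.75 × 134.88 = 101.2 kips.
Tension yield (gross): A_g = 9.6875×0.25 = 2.4219 in². φR_n = 0.90 × 50 × 2.4219 = 109.0 kips.
Governing: min(190.9, 149.9, 89.1, 101.2, 109.0) = 89.1 kips → net-section rupture.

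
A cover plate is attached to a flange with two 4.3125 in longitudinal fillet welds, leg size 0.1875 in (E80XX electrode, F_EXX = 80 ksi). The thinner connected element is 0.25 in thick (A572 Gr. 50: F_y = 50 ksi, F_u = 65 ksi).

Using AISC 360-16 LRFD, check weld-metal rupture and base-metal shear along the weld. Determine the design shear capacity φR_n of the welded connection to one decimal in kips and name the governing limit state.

41.2 kips (weld metal governs)

Weld metal: throat = 0.707×0.1875 = 0.13256 in, L = 2×4.3125 = 8.625 in. φR_n = 0.75 × 0.6 × 80 × 0.13256 × 8.625 = 41.2 kips.
Base metal shear (0.25 in plate): yield φR_n = 1.0×0.6×50×0.25×8.625 = 64.7 kips; rupture φR_n = 0.75×0.6×65×0.25×8.625 = 63.1 kips; take 63.1 kips (rupture).
Governing: min(41.2, 63.1) = 41.2 kips → weld metal.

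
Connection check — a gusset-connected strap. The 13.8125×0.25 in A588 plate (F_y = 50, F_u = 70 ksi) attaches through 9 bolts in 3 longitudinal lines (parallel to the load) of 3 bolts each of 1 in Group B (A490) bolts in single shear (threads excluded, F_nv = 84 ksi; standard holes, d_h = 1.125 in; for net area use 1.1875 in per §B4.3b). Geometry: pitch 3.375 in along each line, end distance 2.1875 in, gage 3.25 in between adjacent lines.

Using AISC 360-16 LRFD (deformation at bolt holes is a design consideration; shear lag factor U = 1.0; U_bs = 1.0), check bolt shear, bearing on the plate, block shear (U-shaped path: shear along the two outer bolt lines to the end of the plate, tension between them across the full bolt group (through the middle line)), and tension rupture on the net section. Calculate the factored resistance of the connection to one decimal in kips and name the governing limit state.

Bolt shear: A_b = π(1)²/4 = 0.7854 in². φR_n = 0.75 × 84 × 0.7854 × 9 × 1 = 445.3 kips.
Bearing (0.25 in plate, F_u = 70 ksi): end bolts L_c = 2.1875 − 1.125/2 = 1.625, R_n = min(1.2×1.625×0.25×70, 2.4×1×0.25×70) = 34.125 kips/bolt; interior L_c = 3.375 − 1.125 = 2.25, R_n = 42 kips/bolt. φR_n = 0.75 × (3×34.125 + 6×42) = 265.8 kips.
Block shear: shear path 2×[2.1875+2×3.375] = 2×8.9375 in, A_gv = 4.4688, A_nv = 2×(8.9375 − 2.5×1.1875)×0.25 = 2.9844 in²; tension across gage: (6.5 − 2×1.1875)×0.25 = 1.0313 in². R_n = min(0.6×70×2.9844, 0.6×50×4.4688) + 1.0×70×1.0313 = min(125.34, 134.06) + 72.191 = 197.53 kips. φR_n = 0.75 × 197.53 = 148.1 kips.
Tension rupture (net): A_n = (13.8125 − 3×1.1875)×0.25 = 2.5625 in² (U = 1.0, A_e = A_n). φR_n = 0.75 × 70 × 2.5625 = 134.5 kips.
Governing: min(445.3, 265.8, 148.1, 134.5) = 134.5 kips → net-section rupture.

134.5 kips (net-section rupture governs)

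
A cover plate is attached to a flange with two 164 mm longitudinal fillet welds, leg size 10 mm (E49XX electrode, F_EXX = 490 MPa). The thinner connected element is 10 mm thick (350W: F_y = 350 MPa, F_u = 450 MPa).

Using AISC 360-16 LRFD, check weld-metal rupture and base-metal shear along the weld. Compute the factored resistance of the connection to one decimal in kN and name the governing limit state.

511.3 kN (weld metal governs)

Weld metal: throat = 0.707×10 = 7.07 mm, L = 2×164 = 328 mm. φR_n = 0.75 × 0.6 × 490 × 7.07 × 328 = 511.3 kN.
Base metal shear (10 mm plate): yield φR_n = 1.0×0.6×350×10×328 = 688.8 kN; rupture φR_n = 0.75×0.6×450×10×328 = 664.2 kN; take 664.2 kN (rupture).
Governing: min(511.3, 664.2) = 511.3 kN → weld metal.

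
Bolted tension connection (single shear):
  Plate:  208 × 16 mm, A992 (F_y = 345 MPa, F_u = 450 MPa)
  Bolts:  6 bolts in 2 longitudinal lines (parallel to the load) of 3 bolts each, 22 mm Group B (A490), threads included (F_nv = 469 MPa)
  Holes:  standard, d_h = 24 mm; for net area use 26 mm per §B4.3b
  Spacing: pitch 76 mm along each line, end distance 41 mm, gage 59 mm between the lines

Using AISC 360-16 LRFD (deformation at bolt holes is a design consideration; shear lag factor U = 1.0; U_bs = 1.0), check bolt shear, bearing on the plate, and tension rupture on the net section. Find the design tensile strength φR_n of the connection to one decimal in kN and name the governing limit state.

Bolt shear: A_b = π(22)²/4 = 380.13 mm². φR_n = 0.75 × 469 × 380.13 × 6 × 1 = 802.3 kN.
Bearing (16 mm plate, F_u = 450 MPa): end bolts L_c = 41 − 24/2 = 29, R_n = min(1.2×29×16×450, 2.4×22×16×450) = 250.56 kN/bolt; interior L_c = 76 − 24 = 52, R_n = 380.16 kN/bolt. φR_n = 0.75 × (2×250.56 + 4×380.16) = 1516.3 kN.
Tension rupture (net): A_n = (208 − 2×26)×16 = 2496 mm² (U = 1.0, A_e = A_n). φR_n = 0.75 × 450 × 2496 = 842.4 kN.
Governing: min(802.3, 1516.3, 842.4) = 802.3 kN → bolt shear.

802.3 kN (bolt shear governs)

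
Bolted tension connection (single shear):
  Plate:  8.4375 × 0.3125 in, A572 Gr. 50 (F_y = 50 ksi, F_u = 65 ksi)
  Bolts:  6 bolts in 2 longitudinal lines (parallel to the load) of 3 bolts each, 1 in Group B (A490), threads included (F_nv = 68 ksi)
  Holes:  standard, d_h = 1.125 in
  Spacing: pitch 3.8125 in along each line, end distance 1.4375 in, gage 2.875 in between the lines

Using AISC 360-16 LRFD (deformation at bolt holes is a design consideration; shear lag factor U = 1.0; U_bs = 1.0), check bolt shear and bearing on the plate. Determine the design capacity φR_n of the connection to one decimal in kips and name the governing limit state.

178.2 kips (bearing governs)

Bolt shear: A_b = π(1)²/4 = 0.7854 in². φR_n = 0.75 × 68 × 0.7854 × 6 × 1 = 240.3 kips.
Bearing (0.3125 in plate, F_u = 65 ksi): end bolts L_c = 1.4375 − 1.125/2 = 0.875, R_n = min(1.2×0.875×0.3125×65, 2.4×1×0.3125×65) = 21.328 kips/bolt; interior L_c = 3.8125 − 1.125 = 2.6875, R_n = 48.75 kips/bolt. φR_n = 0.75 × (2×21.328 + 4×48.75) = 178.2 kips.
Governing: min(240.3, 178.2) = 178.2 kips → bearing.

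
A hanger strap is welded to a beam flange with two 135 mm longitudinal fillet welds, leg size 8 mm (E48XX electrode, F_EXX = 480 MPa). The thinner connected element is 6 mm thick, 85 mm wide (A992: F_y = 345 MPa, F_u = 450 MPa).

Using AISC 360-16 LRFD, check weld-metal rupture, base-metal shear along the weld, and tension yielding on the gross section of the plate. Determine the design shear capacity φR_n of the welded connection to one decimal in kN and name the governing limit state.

158.4 kN (gross-section yield governs)

Weld metal: throat = 0.707×8 = 5.656 mm, L = 2×135 = 270 mm. φR_n = 0.75 × 0.6 × 480 × 5.656 × 270 = 329.9 kN.
Base metal shear (6 mm plate): yield φR_n = 1.0×0.6×345×6×270 = 335.3 kN; rupture φR_n = 0.75×0.6×450×6×270 = 328.1 kN; take 328.1 kN (rupture).
Tension yield (gross): A_g = 85×6 = 510 mm². φR_n = 0.90 × 345 × 510 = 158.4 kN.
Governing: min(329.9, 328.1, 158.4) = 158.4 kN → gross-section yield.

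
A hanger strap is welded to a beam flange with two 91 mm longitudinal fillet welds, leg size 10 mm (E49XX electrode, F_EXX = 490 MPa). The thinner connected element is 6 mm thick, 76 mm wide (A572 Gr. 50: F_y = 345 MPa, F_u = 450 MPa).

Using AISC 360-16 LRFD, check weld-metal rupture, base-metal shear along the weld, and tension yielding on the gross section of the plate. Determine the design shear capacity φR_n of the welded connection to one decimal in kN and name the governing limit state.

141.6 kN (gross-section yield governs)

Weld metal: throat = 0.707×10 = 7.07 mm, L = 2×91 = 182 mm. φR_n = 0.75 × 0.6 × 490 × 7.07 × 182 = 283.7 kN.
Base metal shear (6 mm plate): yield φR_n = 1.0×0.6×345×6×182 = 226.0 kN; rupture φR_n = 0.75×0.6×450×6×182 = 221.1 kN; take 221.1 kN (rupture).
Tension yield (gross): A_g = 76×6 = 456 mm². φR_n = 0.90 × 345 × 456 = 141.6 kN.
Governing: min(283.7, 221.1, 141.6) = 141.6 kN → gross-section yield.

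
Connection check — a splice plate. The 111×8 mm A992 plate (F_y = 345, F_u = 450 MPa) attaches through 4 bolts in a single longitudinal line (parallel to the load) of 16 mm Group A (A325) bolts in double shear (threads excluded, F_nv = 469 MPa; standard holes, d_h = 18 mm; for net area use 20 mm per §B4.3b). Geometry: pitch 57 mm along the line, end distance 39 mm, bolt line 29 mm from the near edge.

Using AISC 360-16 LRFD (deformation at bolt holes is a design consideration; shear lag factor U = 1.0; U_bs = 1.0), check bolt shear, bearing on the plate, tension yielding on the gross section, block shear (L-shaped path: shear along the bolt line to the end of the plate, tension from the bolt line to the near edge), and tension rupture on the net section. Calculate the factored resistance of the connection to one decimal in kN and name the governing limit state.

Bolt shear: A_b = π(16)²/4 = 201.06 mm². φR_n = 0.75 × 469 × 201.06 × 4 × 2 = 565.8 kN.
Bearing (8 mm plate, F_u = 450 MPa): end bolts L_c = 39 − 18/2 = 30, R_n = min(1.2×30×8×450, 2.4×16×8×450) = 129.6 kN/bolt; interior L_c = 57 − 18 = 39, R_n = 138.24 kN/bolt. φR_n = 0.75 × (1×129.6 + 3×138.24) = 408.2 kN.
Tension yield (gross): A_g = 111×8 = 888 mm². φR_n = 0.90 × 345 × 888 = 275.7 kN.
Block shear: shear path 1×[39+3×57] = 1×210 mm, A_gv = 1680, A_nv = 1×(210 − 3.5×20)×8 = 1120 mm²; tension to near edge: (29 − 0.5×20)×8 = 152 mm². R_n = min(0.6×450×1120, 0.6×345×1680) + 1.0×450×152 = min(302.4, 347.76) + 68.4 = 370.8 kN. φR_n = 0.75 × 370.8 = 278.1 kN.
Tension rupture (net): A_n = (111 − 1×20)×8 = 728 mm² (U = 1.0, A_e = A_n). φR_n = 0.75 × 450 × 728 = 245.7 kN.
Governing: min(565.8, 408.2, 275.7, 278.1, 245.7) = 245.7 kN → net-section rupture.

245.7 kN (net-section rupture governs)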